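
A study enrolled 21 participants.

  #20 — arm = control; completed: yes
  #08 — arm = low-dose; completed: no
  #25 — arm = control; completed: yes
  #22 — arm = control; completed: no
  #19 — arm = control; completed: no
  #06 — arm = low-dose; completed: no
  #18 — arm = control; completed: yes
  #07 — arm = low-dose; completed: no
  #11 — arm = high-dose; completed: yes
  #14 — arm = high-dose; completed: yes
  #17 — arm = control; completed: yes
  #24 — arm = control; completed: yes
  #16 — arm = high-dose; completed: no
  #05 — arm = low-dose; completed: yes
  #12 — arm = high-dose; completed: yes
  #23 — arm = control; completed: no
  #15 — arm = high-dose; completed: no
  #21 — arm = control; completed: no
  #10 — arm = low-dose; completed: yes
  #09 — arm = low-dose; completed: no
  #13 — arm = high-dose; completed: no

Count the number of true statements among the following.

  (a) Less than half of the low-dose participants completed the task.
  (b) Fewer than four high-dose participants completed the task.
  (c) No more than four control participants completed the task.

2

(a) low-dose: |A| = 6, |A ∩ B| = 2; needs |A ∩ B| < |A ∖ B| — true.
(b) high-dose: |A| = 6, |A ∩ B| = 3; needs |A ∩ B| < 4 — true.
(c) control: |A| = 9, |A ∩ B| = 5; needs |A ∩ B| ≤ 4 — false.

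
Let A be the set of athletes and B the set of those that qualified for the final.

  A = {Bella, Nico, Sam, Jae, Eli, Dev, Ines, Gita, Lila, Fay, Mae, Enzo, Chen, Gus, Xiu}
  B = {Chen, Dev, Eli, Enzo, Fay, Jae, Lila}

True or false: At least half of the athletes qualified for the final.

False

'At least half of the athletes qualified for the final' holds iff |A ∩ B| ≥ |A ∖ B|.
|A| = 15, |A ∩ B| = 7, |A ∖ B| = 8.
7 < 8, so the statement is false.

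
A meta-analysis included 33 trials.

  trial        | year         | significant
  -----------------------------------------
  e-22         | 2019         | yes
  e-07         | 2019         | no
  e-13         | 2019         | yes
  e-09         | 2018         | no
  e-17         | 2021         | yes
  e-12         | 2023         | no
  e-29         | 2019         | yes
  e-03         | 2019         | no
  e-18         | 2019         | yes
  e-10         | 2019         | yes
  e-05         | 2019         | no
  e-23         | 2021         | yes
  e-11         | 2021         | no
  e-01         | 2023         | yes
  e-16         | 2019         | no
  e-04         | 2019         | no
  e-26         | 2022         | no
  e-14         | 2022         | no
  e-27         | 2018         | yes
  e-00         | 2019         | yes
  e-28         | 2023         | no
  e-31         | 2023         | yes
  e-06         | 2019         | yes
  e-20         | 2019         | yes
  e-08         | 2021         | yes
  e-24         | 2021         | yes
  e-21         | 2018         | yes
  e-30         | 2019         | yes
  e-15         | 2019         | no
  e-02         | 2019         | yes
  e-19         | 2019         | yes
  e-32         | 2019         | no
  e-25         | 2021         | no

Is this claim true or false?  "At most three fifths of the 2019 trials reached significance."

'At most three fifths of the 2019 trials reached significance' holds iff |A ∩ B| / |A| ≤ 3/5.
|A| = 18, |A ∩ B| = 11, |A ∖ B| = 7.
|A ∩ B|/|A| = 11/18, so the statement is false.

False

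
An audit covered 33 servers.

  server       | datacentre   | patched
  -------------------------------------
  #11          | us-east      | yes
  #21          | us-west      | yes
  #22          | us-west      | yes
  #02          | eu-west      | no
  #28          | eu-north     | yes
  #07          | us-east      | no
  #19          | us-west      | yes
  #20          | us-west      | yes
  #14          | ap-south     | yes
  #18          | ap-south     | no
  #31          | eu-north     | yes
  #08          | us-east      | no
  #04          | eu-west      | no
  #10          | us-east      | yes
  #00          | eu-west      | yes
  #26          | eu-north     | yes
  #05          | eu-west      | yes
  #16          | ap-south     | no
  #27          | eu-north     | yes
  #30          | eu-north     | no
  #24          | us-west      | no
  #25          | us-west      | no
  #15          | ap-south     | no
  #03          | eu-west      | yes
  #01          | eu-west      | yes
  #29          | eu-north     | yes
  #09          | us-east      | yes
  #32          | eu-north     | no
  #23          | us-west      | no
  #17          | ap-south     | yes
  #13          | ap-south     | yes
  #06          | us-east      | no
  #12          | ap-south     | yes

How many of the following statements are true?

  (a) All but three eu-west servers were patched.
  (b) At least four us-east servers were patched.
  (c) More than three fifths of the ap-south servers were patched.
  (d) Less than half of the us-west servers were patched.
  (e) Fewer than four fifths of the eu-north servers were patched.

(a) eu-west: |A| = 6, |A ∩ B| = 4; needs |A ∖ B| = 3 — false.
(b) us-east: |A| = 6, |A ∩ B| = 3; needs |A ∩ B| ≥ 4 — false.
(c) ap-south: |A| = 7, |A ∩ B| = 4; needs |A ∩ B| / |A| > 3/5 — false.
(d) us-west: |A| = 7, |A ∩ B| = 4; needs |A ∩ B| < |A ∖ B| — false.
(e) eu-north: |A| = 7, |A ∩ B| = 5; needs |A ∩ B| / |A| < 4/5 — true.

1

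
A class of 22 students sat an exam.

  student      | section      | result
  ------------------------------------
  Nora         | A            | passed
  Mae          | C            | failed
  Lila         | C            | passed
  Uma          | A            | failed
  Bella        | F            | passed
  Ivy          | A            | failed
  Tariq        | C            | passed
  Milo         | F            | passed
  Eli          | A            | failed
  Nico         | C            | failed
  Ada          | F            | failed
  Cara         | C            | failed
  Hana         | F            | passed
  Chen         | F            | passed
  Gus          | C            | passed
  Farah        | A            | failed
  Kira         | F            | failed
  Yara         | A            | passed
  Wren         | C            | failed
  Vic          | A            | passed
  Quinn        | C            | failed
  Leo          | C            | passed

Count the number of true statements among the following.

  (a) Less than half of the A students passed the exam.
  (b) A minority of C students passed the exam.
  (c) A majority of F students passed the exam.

3

(a) A: |A| = 7, |A ∩ B| = 3; needs |A ∩ B| < |A ∖ B| — true.
(b) C: |A| = 9, |A ∩ B| = 4; needs |A ∩ B| < |A ∖ B| — true.
(c) F: |A| = 6, |A ∩ B| = 4; needs |A ∩ B| > |A ∖ B| — true.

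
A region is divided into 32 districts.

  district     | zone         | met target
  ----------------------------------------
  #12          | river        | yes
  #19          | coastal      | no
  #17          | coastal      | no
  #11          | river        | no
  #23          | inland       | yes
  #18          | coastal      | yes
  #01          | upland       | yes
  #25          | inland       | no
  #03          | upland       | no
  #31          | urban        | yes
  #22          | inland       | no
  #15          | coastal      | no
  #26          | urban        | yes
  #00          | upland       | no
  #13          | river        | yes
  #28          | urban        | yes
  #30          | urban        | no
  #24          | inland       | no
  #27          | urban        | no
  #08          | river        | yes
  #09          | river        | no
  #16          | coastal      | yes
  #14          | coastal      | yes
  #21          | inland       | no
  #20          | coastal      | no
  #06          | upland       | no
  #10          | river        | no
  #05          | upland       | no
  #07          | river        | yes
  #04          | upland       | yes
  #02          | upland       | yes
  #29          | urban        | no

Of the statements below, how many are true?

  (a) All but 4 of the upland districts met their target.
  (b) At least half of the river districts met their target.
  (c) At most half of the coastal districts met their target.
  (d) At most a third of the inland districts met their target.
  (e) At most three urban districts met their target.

(a) upland: |A| = 7, |A ∩ B| = 3; needs |A ∖ B| = 4 — true.
(b) river: |A| = 7, |A ∩ B| = 4; needs |A ∩ B| ≥ |A ∖ B| — true.
(c) coastal: |A| = 7, |A ∩ B| = 3; needs |A ∩ B| ≤ |A ∖ B| — true.
(d) inland: |A| = 5, |A ∩ B| = 1; needs |A ∩ B| / |A| ≤ 1/3 — true.
(e) urban: |A| = 6, |A ∩ B| = 3; needs |A ∩ B| ≤ 3 — true.

5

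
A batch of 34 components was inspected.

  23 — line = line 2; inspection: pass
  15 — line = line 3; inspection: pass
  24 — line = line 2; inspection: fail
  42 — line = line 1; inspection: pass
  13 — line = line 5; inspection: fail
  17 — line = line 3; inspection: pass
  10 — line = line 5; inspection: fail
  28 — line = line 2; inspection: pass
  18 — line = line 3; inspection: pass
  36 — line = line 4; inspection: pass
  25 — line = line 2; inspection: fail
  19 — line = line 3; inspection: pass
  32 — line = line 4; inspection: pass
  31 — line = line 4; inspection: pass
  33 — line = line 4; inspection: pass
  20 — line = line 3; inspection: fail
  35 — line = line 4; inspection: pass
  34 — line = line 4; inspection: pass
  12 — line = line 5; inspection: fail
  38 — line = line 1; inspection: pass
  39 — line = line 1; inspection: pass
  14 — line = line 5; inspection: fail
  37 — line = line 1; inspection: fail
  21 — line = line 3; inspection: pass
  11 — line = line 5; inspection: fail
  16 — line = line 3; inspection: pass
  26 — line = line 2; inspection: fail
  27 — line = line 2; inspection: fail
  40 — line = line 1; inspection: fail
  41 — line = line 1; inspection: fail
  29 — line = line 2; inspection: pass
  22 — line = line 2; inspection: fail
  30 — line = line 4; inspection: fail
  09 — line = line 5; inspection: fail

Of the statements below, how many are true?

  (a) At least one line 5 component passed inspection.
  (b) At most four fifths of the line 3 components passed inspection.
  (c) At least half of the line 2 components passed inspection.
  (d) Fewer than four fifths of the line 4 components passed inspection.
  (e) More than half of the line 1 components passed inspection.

(a) line 5: |A| = 6, |A ∩ B| = 0; needs A ∩ B ≠ ∅ (|A ∩ B| ≥ 1) — false.
(b) line 3: |A| = 7, |A ∩ B| = 6; needs |A ∩ B| / |A| ≤ 4/5 — false.
(c) line 2: |A| = 8, |A ∩ B| = 3; needs |A ∩ B| ≥ |A ∖ B| — false.
(d) line 4: |A| = 7, |A ∩ B| = 6; needs |A ∩ B| / |A| < 4/5 — false.
(e) line 1: |A| = 6, |A ∩ B| = 3; needs |A ∩ B| > |A ∖ B| — false.

0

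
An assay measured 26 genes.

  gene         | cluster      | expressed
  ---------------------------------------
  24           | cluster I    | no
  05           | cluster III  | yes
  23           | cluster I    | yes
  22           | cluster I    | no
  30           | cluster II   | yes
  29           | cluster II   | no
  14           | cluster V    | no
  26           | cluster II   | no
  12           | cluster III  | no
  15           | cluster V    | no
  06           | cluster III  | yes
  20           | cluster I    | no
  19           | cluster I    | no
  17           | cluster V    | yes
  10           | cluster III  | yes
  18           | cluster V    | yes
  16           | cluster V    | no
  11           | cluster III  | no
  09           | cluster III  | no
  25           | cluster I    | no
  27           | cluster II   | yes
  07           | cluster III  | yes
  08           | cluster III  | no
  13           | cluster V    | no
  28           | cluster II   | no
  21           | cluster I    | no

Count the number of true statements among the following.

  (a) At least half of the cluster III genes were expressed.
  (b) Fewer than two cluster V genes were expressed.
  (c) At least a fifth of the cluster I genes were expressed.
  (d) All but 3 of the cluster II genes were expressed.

(a) cluster III: |A| = 8, |A ∩ B| = 4; needs |A ∩ B| ≥ |A ∖ B| — true.
(b) cluster V: |A| = 6, |A ∩ B| = 2; needs |A ∩ B| < 2 — false.
(c) cluster I: |A| = 7, |A ∩ B| = 1; needs |A ∩ B| / |A| ≥ 1/5 — false.
(d) cluster II: |A| = 5, |A ∩ B| = 2; needs |A ∖ B| = 3 — true.

2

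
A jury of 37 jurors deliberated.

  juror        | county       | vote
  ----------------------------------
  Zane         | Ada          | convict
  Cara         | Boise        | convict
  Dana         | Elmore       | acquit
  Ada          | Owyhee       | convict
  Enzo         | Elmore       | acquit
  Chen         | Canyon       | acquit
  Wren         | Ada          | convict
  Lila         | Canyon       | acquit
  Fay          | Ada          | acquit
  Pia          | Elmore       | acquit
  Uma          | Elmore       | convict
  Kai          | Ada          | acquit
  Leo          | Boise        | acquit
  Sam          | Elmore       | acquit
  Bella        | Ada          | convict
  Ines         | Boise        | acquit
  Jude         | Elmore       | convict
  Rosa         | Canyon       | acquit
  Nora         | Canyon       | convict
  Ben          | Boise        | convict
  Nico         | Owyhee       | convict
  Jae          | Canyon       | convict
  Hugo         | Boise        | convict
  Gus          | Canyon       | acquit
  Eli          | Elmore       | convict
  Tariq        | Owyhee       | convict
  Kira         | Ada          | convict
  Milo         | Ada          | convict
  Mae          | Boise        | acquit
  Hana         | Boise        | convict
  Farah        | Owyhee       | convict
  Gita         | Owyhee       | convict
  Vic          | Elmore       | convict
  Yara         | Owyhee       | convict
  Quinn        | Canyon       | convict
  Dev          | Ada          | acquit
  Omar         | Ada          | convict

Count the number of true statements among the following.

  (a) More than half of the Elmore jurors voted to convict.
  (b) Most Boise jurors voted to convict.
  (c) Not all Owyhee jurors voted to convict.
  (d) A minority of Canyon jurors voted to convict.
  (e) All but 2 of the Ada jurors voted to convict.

(a) Elmore: |A| = 8, |A ∩ B| = 4; needs |A ∩ B| > |A ∖ B| — false.
(b) Boise: |A| = 7, |A ∩ B| = 4; needs |A ∩ B| > |A ∖ B| — true.
(c) Owyhee: |A| = 6, |A ∩ B| = 6; needs A ⊄ B (|A ∖ B| ≥ 1) — false.
(d) Canyon: |A| = 7, |A ∩ B| = 3; needs |A ∩ B| < |A ∖ B| — true.
(e) Ada: |A| = 9, |A ∩ B| = 6; needs |A ∖ B| = 2 — false.

2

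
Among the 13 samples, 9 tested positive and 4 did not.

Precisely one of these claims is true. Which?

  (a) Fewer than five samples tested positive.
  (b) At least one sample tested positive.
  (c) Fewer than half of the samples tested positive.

|A| = 13, |A ∩ B| = 9, |A ∖ B| = 4.
(a) requires |A ∩ B| < 5: false.
(b) requires A ∩ B ≠ ∅ (|A ∩ B| ≥ 1): true.
(c) requires |A ∩ B| < |A ∖ B|: false.

(b)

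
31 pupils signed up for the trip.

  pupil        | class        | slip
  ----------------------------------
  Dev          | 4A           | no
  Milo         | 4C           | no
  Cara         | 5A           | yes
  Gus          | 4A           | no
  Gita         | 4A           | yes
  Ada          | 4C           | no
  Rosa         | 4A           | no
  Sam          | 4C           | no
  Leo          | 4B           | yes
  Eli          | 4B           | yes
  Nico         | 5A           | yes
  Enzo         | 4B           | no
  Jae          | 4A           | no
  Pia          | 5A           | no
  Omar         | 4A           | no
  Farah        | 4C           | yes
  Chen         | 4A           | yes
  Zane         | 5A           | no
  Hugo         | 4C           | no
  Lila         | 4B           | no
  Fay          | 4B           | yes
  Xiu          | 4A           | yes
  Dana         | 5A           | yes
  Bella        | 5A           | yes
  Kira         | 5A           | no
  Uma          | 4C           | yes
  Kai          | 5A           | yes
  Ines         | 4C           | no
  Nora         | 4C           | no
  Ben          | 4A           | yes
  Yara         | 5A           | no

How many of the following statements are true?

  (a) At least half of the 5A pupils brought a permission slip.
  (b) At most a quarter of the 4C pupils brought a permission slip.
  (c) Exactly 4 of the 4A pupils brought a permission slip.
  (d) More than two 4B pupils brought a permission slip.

(a) 5A: |A| = 9, |A ∩ B| = 5; needs |A ∩ B| ≥ |A ∖ B| — true.
(b) 4C: |A| = 8, |A ∩ B| = 2; needs |A ∩ B| / |A| ≤ 1/4 — true.
(c) 4A: |A| = 9, |A ∩ B| = 4; needs |A ∩ B| = 4 — true.
(d) 4B: |A| = 5, |A ∩ B| = 3; needs |A ∩ B| > 2 — true.

4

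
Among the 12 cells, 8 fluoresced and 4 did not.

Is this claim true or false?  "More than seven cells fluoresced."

'More than seven cells fluoresced' holds iff |A ∩ B| > 7.
|A| = 12, |A ∩ B| = 8, |A ∖ B| = 4.
|A ∩ B| = 8, so the statement is true.

True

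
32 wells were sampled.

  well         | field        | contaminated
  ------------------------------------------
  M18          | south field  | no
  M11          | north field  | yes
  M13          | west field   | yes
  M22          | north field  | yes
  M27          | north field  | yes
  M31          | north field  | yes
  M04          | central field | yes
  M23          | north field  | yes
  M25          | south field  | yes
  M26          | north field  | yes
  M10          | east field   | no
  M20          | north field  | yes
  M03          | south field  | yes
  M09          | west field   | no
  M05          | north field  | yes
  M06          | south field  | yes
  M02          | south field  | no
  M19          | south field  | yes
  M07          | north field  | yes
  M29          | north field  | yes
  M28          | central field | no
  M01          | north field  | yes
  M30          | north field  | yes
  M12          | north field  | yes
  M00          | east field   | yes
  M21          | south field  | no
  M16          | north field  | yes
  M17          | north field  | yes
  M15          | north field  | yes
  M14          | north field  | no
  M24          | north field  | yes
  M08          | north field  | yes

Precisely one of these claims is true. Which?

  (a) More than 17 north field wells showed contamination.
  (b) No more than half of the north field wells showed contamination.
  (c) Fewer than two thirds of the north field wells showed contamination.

(a)

|A| = 19, |A ∩ B| = 18, |A ∖ B| = 1.
(a) requires |A ∩ B| > 17: true.
(b) requires |A ∩ B| ≤ |A ∖ B|: false.
(c) requires |A ∩ B| / |A| < 2/3: false.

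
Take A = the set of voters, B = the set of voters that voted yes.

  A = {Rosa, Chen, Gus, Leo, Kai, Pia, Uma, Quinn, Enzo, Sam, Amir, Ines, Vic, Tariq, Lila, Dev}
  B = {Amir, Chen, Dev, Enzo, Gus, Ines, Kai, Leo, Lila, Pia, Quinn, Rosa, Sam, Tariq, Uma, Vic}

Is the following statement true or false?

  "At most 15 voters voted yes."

False

The determiner here denotes the relation: |A ∩ B| ≤ 15.
|A| = 16, |A ∩ B| = 16, |A ∖ B| = 0.
|A ∩ B| = 16, so the statement is false.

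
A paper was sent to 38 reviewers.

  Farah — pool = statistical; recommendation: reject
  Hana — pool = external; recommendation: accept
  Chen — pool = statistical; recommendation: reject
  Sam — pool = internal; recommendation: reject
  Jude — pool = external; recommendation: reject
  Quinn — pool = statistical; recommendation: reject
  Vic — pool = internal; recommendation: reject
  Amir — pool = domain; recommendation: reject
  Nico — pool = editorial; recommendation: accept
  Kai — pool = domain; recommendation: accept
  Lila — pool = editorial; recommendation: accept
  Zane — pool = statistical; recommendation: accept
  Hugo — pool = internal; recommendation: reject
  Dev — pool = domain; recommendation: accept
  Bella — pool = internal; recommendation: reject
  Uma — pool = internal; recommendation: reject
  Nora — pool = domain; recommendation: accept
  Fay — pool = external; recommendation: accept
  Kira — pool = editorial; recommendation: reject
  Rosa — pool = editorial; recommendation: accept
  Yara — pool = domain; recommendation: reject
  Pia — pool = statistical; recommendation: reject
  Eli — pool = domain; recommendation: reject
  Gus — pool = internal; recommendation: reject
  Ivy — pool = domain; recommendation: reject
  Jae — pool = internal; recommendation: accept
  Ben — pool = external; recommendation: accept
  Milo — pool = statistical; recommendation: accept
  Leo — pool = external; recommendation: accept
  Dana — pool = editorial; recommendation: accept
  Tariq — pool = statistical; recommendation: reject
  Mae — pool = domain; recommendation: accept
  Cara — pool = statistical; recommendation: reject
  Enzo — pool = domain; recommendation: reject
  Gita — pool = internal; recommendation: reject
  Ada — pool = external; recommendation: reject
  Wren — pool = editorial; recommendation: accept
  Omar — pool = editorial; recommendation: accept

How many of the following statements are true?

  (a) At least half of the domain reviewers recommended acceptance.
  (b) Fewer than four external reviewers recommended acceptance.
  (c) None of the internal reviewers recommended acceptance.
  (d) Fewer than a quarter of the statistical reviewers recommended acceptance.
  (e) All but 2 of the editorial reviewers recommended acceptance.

0

(a) domain: |A| = 9, |A ∩ B| = 4; needs |A ∩ B| ≥ |A ∖ B| — false.
(b) external: |A| = 6, |A ∩ B| = 4; needs |A ∩ B| < 4 — false.
(c) internal: |A| = 8, |A ∩ B| = 1; needs A ∩ B = ∅ (|A ∩ B| = 0) — false.
(d) statistical: |A| = 8, |A ∩ B| = 2; needs |A ∩ B| / |A| < 1/4 — false.
(e) editorial: |A| = 7, |A ∩ B| = 6; needs |A ∖ B| = 2 — false.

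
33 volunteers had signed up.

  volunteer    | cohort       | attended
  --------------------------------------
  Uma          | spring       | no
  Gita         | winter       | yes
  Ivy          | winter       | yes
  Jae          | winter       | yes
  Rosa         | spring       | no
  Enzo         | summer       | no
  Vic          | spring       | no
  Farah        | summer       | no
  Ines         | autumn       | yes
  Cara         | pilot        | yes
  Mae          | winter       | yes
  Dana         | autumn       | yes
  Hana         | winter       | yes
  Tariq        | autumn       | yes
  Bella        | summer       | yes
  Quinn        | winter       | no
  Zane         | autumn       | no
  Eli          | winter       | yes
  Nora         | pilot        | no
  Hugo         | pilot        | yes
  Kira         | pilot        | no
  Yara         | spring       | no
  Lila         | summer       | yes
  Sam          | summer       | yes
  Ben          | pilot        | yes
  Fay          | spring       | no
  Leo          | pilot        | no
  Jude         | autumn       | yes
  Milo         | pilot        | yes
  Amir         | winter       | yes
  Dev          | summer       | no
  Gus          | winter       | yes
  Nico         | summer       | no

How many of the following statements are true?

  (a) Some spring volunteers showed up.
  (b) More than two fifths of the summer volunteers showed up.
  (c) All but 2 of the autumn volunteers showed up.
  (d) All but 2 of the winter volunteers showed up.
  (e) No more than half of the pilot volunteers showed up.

(a) spring: |A| = 5, |A ∩ B| = 0; needs A ∩ B ≠ ∅ (|A ∩ B| ≥ 1) — false.
(b) summer: |A| = 7, |A ∩ B| = 3; needs |A ∩ B| / |A| > 2/5 — true.
(c) autumn: |A| = 5, |A ∩ B| = 4; needs |A ∖ B| = 2 — false.
(d) winter: |A| = 9, |A ∩ B| = 8; needs |A ∖ B| = 2 — false.
(e) pilot: |A| = 7, |A ∩ B| = 4; needs |A ∩ B| ≤ |A ∖ B| — false.

1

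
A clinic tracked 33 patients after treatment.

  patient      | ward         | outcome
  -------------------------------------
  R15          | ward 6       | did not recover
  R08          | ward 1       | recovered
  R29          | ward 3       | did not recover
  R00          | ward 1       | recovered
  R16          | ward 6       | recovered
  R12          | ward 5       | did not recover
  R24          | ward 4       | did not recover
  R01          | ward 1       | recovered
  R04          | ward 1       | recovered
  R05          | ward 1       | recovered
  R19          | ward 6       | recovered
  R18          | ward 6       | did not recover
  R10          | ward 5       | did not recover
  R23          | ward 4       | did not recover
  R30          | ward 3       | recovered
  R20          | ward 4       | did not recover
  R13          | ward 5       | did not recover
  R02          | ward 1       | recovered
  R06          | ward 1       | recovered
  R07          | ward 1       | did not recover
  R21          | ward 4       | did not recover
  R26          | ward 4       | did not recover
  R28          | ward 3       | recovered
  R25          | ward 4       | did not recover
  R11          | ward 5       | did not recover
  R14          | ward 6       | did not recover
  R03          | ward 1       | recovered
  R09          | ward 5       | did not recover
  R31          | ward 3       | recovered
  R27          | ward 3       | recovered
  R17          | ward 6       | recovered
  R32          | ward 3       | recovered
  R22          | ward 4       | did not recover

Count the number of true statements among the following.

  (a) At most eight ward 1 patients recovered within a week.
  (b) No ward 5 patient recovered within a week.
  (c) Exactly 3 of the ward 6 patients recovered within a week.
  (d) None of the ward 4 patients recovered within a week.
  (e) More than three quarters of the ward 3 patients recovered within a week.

(a) ward 1: |A| = 9, |A ∩ B| = 8; needs |A ∩ B| ≤ 8 — true.
(b) ward 5: |A| = 5, |A ∩ B| = 0; needs A ∩ B = ∅ (|A ∩ B| = 0) — true.
(c) ward 6: |A| = 6, |A ∩ B| = 3; needs |A ∩ B| = 3 — true.
(d) ward 4: |A| = 7, |A ∩ B| = 0; needs A ∩ B = ∅ (|A ∩ B| = 0) — true.
(e) ward 3: |A| = 6, |A ∩ B| = 5; needs |A ∩ B| / |A| > 3/4 — true.

5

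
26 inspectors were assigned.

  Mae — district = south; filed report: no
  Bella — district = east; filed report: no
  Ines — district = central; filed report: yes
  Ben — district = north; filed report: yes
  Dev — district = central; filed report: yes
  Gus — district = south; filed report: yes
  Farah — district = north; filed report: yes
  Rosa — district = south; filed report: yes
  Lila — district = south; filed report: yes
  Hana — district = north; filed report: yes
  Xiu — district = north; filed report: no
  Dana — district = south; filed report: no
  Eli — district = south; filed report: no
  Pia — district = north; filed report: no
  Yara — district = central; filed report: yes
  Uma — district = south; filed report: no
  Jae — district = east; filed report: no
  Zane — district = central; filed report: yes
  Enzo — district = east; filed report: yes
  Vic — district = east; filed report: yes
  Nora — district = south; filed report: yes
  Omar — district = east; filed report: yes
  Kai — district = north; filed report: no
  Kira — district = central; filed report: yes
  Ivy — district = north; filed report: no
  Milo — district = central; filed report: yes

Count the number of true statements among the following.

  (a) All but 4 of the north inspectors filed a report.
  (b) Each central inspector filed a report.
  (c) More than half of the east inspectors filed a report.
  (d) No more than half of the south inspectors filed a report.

(a) north: |A| = 7, |A ∩ B| = 3; needs |A ∖ B| = 4 — true.
(b) central: |A| = 6, |A ∩ B| = 6; needs A ⊆ B, i.e. every element of A is in B (|A ∖ B| = 0) — true.
(c) east: |A| = 5, |A ∩ B| = 3; needs |A ∩ B| > |A ∖ B| — true.
(d) south: |A| = 8, |A ∩ B| = 4; needs |A ∩ B| ≤ |A ∖ B| — true.

4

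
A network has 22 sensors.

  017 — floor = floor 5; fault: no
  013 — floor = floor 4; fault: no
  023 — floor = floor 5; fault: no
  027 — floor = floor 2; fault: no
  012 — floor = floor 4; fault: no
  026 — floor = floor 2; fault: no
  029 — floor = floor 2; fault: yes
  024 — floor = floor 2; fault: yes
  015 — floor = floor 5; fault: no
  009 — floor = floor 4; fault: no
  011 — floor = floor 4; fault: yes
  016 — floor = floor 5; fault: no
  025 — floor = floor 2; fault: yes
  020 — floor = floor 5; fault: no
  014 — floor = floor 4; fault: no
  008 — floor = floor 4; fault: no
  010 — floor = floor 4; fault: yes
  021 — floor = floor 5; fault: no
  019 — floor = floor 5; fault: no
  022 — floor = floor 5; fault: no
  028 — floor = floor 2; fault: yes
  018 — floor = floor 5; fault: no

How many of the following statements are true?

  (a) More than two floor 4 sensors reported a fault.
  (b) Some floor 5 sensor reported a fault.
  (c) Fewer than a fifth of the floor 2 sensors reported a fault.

(a) floor 4: |A| = 7, |A ∩ B| = 2; needs |A ∩ B| > 2 — false.
(b) floor 5: |A| = 9, |A ∩ B| = 0; needs A ∩ B ≠ ∅ (|A ∩ B| ≥ 1) — false.
(c) floor 2: |A| = 6, |A ∩ B| = 4; needs |A ∩ B| / |A| < 1/5 — false.

0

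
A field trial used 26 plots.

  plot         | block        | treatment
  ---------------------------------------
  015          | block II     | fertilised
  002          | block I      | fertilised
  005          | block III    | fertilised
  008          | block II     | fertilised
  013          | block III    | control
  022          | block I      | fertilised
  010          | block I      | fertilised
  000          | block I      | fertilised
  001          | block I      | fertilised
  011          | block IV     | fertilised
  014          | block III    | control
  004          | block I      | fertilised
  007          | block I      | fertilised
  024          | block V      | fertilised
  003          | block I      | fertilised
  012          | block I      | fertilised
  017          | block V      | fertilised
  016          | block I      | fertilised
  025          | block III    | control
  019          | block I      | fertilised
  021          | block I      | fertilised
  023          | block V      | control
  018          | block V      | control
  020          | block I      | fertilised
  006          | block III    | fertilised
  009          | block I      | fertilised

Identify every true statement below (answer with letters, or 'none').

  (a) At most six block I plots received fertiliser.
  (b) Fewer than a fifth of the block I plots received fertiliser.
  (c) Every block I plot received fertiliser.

(c)

|A| = 14, |A ∩ B| = 14, |A ∖ B| = 0.
(a) |A ∩ B| ≤ 6: fails.
(b) |A ∩ B| / |A| < 1/5: fails.
(c) A ⊆ B, i.e. every element of A is in B (|A ∖ B| = 0): holds.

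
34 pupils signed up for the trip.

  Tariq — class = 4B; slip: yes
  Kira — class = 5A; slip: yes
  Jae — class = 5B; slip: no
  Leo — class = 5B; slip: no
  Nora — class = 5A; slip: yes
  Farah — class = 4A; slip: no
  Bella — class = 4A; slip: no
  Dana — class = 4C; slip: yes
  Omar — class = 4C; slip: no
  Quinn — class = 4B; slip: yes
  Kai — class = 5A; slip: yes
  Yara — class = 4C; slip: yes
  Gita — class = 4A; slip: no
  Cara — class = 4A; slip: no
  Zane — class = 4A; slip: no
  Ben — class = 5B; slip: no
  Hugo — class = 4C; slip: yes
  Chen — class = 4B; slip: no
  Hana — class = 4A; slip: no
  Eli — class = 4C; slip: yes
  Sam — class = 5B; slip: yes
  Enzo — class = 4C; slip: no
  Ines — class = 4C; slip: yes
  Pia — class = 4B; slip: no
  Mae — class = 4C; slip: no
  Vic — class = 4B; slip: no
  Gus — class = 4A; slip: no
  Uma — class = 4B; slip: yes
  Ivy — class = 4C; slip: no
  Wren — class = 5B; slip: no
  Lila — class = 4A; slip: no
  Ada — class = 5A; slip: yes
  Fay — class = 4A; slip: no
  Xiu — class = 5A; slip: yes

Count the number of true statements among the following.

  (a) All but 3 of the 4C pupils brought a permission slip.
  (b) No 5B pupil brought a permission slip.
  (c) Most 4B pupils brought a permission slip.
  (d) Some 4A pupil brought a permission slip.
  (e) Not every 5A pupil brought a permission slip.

(a) 4C: |A| = 9, |A ∩ B| = 5; needs |A ∖ B| = 3 — false.
(b) 5B: |A| = 5, |A ∩ B| = 1; needs A ∩ B = ∅ (|A ∩ B| = 0) — false.
(c) 4B: |A| = 6, |A ∩ B| = 3; needs |A ∩ B| > |A ∖ B| — false.
(d) 4A: |A| = 9, |A ∩ B| = 0; needs A ∩ B ≠ ∅ (|A ∩ B| ≥ 1) — false.
(e) 5A: |A| = 5, |A ∩ B| = 5; needs A ⊄ B (|A ∖ B| ≥ 1) — false.

0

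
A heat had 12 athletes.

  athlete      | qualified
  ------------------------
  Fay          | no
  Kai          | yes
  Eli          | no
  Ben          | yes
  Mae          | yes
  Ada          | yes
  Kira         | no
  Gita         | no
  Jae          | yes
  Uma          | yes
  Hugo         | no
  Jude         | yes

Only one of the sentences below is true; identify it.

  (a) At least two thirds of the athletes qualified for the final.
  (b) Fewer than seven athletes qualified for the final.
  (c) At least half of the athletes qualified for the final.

|A| = 12, |A ∩ B| = 7, |A ∖ B| = 5.
(a) requires |A ∩ B| / |A| ≥ 2/3: false.
(b) requires |A ∩ B| < 7: false.
(c) requires |A ∩ B| ≥ |A ∖ B|: true.

(c)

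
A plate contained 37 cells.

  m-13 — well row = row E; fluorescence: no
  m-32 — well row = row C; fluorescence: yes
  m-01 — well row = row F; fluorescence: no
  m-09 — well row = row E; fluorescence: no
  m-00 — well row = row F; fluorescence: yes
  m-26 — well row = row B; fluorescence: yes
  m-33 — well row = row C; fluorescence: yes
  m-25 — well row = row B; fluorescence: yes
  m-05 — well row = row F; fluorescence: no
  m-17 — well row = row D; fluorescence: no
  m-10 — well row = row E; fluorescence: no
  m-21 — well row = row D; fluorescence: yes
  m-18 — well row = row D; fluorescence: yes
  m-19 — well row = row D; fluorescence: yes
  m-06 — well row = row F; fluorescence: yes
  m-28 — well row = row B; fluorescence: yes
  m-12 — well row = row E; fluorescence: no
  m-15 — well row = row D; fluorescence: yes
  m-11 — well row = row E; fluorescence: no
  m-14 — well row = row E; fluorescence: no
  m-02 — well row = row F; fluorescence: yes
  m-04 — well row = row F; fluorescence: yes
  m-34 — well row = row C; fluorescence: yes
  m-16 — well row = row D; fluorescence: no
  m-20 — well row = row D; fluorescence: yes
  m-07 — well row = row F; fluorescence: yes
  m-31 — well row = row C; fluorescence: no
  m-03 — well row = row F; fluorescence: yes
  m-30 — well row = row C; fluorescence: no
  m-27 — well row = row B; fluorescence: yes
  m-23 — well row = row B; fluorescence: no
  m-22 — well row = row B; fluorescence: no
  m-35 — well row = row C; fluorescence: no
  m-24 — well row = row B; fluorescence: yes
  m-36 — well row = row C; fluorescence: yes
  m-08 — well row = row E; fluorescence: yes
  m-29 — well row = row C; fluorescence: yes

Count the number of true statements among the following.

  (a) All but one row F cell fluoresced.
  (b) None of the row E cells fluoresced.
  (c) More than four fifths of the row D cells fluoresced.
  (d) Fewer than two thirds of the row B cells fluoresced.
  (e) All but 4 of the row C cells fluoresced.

0

(a) row F: |A| = 8, |A ∩ B| = 6; needs |A ∖ B| = 1 — false.
(b) row E: |A| = 7, |A ∩ B| = 1; needs A ∩ B = ∅ (|A ∩ B| = 0) — false.
(c) row D: |A| = 7, |A ∩ B| = 5; needs |A ∩ B| / |A| > 4/5 — false.
(d) row B: |A| = 7, |A ∩ B| = 5; needs |A ∩ B| / |A| < 2/3 — false.
(e) row C: |A| = 8, |A ∩ B| = 5; needs |A ∖ B| = 4 — false.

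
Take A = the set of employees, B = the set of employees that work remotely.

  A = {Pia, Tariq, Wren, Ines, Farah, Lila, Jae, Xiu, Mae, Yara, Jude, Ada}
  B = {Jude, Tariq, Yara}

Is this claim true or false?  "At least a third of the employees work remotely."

Truth condition: |A ∩ B| / |A| ≥ 1/3.
A (the restrictor) = {Pia, Tariq, Wren, Ines, Farah, Lila, Jae, Xiu, Mae, Yara, Jude, Ada}, |A| = 12.
A ∩ B = {Tariq, Yara, Jude}, so |A ∩ B| = 3.
A ∖ B = {Pia, Wren, Ines, Farah, Lila, Jae, Xiu, Mae, Ada}, so |A ∖ B| = 9.
|A ∩ B|/|A| = 3/12, so the statement is false.

False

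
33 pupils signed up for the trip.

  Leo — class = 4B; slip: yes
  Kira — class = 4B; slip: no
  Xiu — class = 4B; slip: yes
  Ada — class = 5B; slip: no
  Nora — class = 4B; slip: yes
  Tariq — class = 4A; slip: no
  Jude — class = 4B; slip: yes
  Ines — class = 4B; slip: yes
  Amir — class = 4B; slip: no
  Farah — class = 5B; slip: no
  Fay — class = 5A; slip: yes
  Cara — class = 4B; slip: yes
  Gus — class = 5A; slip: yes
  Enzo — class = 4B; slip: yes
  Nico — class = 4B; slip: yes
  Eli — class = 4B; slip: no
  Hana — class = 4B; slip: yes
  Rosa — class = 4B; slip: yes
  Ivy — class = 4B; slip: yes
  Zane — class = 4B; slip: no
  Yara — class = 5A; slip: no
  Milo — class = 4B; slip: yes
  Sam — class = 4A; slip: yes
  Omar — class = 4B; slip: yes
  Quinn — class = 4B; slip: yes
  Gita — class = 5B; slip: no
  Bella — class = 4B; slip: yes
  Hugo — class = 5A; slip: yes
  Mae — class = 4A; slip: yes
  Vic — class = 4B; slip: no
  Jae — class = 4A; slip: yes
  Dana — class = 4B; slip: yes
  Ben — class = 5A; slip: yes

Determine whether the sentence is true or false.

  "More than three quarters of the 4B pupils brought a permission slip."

'More than three quarters of the 4B pupils brought a permission slip' holds iff |A ∩ B| / |A| > 3/4.
|A| = 21, |A ∩ B| = 16, |A ∖ B| = 5.
|A ∩ B|/|A| = 16/21, so the statement is true.

True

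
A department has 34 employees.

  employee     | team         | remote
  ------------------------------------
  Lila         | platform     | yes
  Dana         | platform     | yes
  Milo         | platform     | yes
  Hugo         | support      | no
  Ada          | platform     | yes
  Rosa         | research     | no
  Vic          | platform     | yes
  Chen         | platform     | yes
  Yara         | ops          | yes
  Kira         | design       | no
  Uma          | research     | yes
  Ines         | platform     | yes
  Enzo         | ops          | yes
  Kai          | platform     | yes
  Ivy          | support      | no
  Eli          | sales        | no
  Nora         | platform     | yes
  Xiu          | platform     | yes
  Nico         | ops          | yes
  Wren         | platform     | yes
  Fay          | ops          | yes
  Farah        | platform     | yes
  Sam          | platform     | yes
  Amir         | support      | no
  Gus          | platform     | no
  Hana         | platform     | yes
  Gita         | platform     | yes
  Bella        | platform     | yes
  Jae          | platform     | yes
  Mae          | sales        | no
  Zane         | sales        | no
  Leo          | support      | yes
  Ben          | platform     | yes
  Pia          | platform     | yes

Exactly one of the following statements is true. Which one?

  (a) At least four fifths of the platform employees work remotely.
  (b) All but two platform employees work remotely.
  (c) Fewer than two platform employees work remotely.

|A| = 20, |A ∩ B| = 19, |A ∖ B| = 1.
(a) requires |A ∩ B| / |A| ≥ 4/5: true.
(b) requires |A ∖ B| = 2: false.
(c) requires |A ∩ B| < 2: false.

(a)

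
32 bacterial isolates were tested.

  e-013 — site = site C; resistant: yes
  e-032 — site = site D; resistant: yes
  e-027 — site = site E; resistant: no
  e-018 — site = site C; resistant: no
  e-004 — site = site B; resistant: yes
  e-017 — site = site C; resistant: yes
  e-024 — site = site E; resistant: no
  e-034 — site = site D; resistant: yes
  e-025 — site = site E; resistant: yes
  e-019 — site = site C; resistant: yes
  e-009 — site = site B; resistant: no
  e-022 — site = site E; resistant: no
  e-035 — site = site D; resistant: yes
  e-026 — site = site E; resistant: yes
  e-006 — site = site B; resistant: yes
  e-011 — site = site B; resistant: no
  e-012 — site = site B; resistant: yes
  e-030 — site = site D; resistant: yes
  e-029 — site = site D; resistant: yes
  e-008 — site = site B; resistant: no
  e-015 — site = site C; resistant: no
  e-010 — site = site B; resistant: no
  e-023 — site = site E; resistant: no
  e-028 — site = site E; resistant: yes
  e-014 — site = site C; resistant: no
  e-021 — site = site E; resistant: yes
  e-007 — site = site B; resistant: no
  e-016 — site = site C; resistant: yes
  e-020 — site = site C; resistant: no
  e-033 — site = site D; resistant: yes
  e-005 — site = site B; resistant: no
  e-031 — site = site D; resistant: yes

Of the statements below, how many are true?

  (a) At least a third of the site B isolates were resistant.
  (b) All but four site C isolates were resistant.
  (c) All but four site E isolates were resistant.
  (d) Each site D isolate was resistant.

4

(a) site B: |A| = 9, |A ∩ B| = 3; needs |A ∩ B| / |A| ≥ 1/3 — true.
(b) site C: |A| = 8, |A ∩ B| = 4; needs |A ∖ B| = 4 — true.
(c) site E: |A| = 8, |A ∩ B| = 4; needs |A ∖ B| = 4 — true.
(d) site D: |A| = 7, |A ∩ B| = 7; needs A ⊆ B, i.e. every element of A is in B (|A ∖ B| = 0) — true.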